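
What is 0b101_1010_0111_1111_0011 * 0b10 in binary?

Multiply each base-2 digit by 2, carrying:
  1×2 = 2 → write 0 carry 1
  1×2+1 = 3 → write 1 carry 1
  0×2+1 = 1 → write 1
  0×2 = 0 → write 0
  1×2 = 2 → write 0 carry 1
  1×2+1 = 3 → write 1 carry 1
  1×2+1 = 3 → write 1 carry 1
  1×2+1 = 3 → write 1 carry 1
  1×2+1 = 3 → write 1 carry 1
  1×2+1 = 3 → write 1 carry 1
  1×2+1 = 3 → write 1 carry 1
  0×2+1 = 1 → write 1
  0×2 = 0 → write 0
  1×2 = 2 → write 0 carry 1
  0×2+1 = 1 → write 1
  1×2 = 2 → write 0 carry 1
  1×2+1 = 3 → write 1 carry 1
  0×2+1 = 1 → write 1
  1×2 = 2 → write 0 carry 1
  remaining carry: 1

0b10110100111111100110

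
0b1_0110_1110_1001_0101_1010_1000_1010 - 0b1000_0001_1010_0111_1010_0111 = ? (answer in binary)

Subtract column by column in base 2:
  0-1 → 1 (borrow)
  1-1-1 → 1 (borrow)
  0-1-1 → 0 (borrow)
  1-0-1 → 0
  0-0 → 0
  0-1 → 1 (borrow)
  0-0-1 → 1 (borrow)
  1-1-1 → 1 (borrow)
  0-1-1 → 0 (borrow)
  1-1-1 → 1 (borrow)
  0-1-1 → 0 (borrow)
  1-0-1 → 0
  1-0 → 1
  0-1 → 1 (borrow)
  1-0-1 → 0
  0-1 → 1 (borrow)
  1-1-1 → 1 (borrow)
  0-0-1 → 1 (borrow)
  0-0-1 → 1 (borrow)
  1-0-1 → 0
  0-0 → 0
  1-0 → 1
  1-0 → 1
  1-1 → 0
  0-0 → 0
  1-0 → 1
  1-0 → 1
  0-0 → 0
  1-0 → 1

0b10110011001111011001011100011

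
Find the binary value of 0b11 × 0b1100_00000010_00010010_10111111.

0b100100000001100011100000111101

Multiply each base-2 digit by 3, carrying:
  1×3 = 3 → write 1 carry 1
  1×3+1 = 4 → write 0 carry 2
  1×3+2 = 5 → write 1 carry 2
  1×3+2 = 5 → write 1 carry 2
  1×3+2 = 5 → write 1 carry 2
  1×3+2 = 5 → write 1 carry 2
  0×3+2 = 2 → write 0 carry 1
  1×3+1 = 4 → write 0 carry 2
  0×3+2 = 2 → write 0 carry 1
  1×3+1 = 4 → write 0 carry 2
  0×3+2 = 2 → write 0 carry 1
  0×3+1 = 1 → write 1
  1×3 = 3 → write 1 carry 1
  0×3+1 = 1 → write 1
  0×3 = 0 → write 0
  0×3 = 0 → write 0
  0×3 = 0 → write 0
  1×3 = 3 → write 1 carry 1
  0×3+1 = 1 → write 1
  0×3 = 0 → write 0
  0×3 = 0 → write 0
  0×3 = 0 → write 0
  0×3 = 0 → write 0
  0×3 = 0 → write 0
  0×3 = 0 → write 0
  0×3 = 0 → write 0
  1×3 = 3 → write 1 carry 1
  1×3+1 = 4 → write 0 carry 2
  remaining carry: 10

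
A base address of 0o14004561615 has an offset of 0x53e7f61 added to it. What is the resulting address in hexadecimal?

0x655162ee

0o14004561615 = 0x6012e38d in hexadecimal.
Add column by column in base 16, right to left:
  d+1 = e
  8+6 = e
  3+f = 2 carry 1
  e+7+1 = 6 carry 1
  2+e+1 = 1 carry 1
  1+3+1 = 5
  0+5 = 5
  6+0 = 6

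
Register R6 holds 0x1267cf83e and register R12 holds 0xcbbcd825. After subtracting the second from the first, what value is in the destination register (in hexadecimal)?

0x5ac02019

Subtract column by column in base 16:
  e-5 → 9
  3-2 → 1
  8-8 → 0
  f-d → 2
  c-c → 0
  7-b → c (borrow)
  6-b-1 → a (borrow)
  2-c-1 → 5 (borrow)
  1-0-1 → 0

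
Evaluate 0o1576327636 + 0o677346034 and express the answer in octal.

0o2475675672

Add column by column in base 8, right to left:
  6+4 = 2 carry 1
  3+3+1 = 7
  6+0 = 6
  7+6 = 5 carry 1
  2+4+1 = 7
  3+3 = 6
  6+7 = 5 carry 1
  7+7+1 = 7 carry 1
  5+6+1 = 4 carry 1
  1+0+1 = 2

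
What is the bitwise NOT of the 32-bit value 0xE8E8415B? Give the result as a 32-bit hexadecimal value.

0x1717BEA4

Each hex digit d becomes F−d:
  E→1, 8→7, E→1, 8→7, 4→B, 1→E, 5→A, B→4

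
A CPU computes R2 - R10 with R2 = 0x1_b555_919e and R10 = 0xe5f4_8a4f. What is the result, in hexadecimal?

0xcf61074f

Subtract column by column in base 16:
  e-f → f (borrow)
  9-4-1 → 4
  1-a → 7 (borrow)
  9-8-1 → 0
  5-4 → 1
  5-f → 6 (borrow)
  5-5-1 → f (borrow)
  b-e-1 → c (borrow)
  1-0-1 → 0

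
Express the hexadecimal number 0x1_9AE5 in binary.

Expand each hex digit to 4 bits: 1=0001 9=1001 A=1010 E=1110 5=0101.

0b11001101011100101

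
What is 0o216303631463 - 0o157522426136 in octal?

Subtract column by column in base 8:
  3-6 → 5 (borrow)
  6-3-1 → 2
  4-1 → 3
  1-6 → 3 (borrow)
  3-2-1 → 0
  6-4 → 2
  3-2 → 1
  0-2 → 6 (borrow)
  3-5-1 → 5 (borrow)
  6-7-1 → 6 (borrow)
  1-5-1 → 3 (borrow)
  2-1-1 → 0

0o36561203325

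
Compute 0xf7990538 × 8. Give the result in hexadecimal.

0x7bcc829c0

Multiply each base-16 digit by 8, carrying:
  8×8 = 64 → write 0 carry 4
  3×8+4 = 28 → write c carry 1
  5×8+1 = 41 → write 9 carry 2
  0×8+2 = 2 → write 2
  9×8 = 72 → write 8 carry 4
  9×8+4 = 76 → write c carry 4
  7×8+4 = 60 → write c carry 3
  f×8+3 = 123 → write b carry 7
  remaining carry: 7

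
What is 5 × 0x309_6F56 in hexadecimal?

0xF2F2CAE

Multiply each base-16 digit by 5, carrying:
  6×5 = 30 → write E carry 1
  5×5+1 = 26 → write A carry 1
  F×5+1 = 76 → write C carry 4
  6×5+4 = 34 → write 2 carry 2
  9×5+2 = 47 → write F carry 2
  0×5+2 = 2 → write 2
  3×5 = 15 → write F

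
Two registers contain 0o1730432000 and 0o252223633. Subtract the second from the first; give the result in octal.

Subtract column by column in base 8:
  0-3 → 5 (borrow)
  0-3-1 → 4 (borrow)
  0-6-1 → 1 (borrow)
  2-3-1 → 6 (borrow)
  3-2-1 → 0
  4-2 → 2
  0-2 → 6 (borrow)
  3-5-1 → 5 (borrow)
  7-2-1 → 4
  1-0 → 1

0o1456206145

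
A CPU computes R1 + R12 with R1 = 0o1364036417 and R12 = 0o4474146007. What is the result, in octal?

0o6060204426

Add column by column in base 8, right to left:
  7+7 = 6 carry 1
  1+0+1 = 2
  4+0 = 4
  6+6 = 4 carry 1
  3+4+1 = 0 carry 1
  0+1+1 = 2
  4+4 = 0 carry 1
  6+7+1 = 6 carry 1
  3+4+1 = 0 carry 1
  1+4+1 = 6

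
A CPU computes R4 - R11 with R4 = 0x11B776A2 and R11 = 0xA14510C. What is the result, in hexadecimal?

0x7A32596

Subtract column by column in base 16:
  2-C → 6 (borrow)
  A-0-1 → 9
  6-1 → 5
  7-5 → 2
  7-4 → 3
  B-1 → A
  1-A → 7 (borrow)
  1-0-1 → 0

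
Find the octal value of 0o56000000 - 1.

The trailing 6 digits are 0, so subtracting 1 borrows through: they become 7 and the next digit up decrements.

0o55777777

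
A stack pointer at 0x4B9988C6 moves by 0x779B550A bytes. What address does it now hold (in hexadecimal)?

Add column by column in base 16, right to left:
  6+A = 0 carry 1
  C+0+1 = D
  8+5 = D
  8+5 = D
  9+B = 4 carry 1
  9+9+1 = 3 carry 1
  B+7+1 = 3 carry 1
  4+7+1 = C

0xC334DDD0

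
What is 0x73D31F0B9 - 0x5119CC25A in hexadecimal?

0x22B952E5F

Subtract column by column in base 16:
  9-A → F (borrow)
  B-5-1 → 5
  0-2 → E (borrow)
  F-C-1 → 2
  1-C → 5 (borrow)
  3-9-1 → 9 (borrow)
  D-1-1 → B
  3-1 → 2
  7-5 → 2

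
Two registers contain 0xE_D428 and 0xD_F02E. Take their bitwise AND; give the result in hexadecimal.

0xCD028

AND each hex digit independently (no carries):
  E&D=C, D&F=D, 4&0=0, 2&2=2, 8&E=8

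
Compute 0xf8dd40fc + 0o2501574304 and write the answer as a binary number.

0xf8dd40fc = 0b11111000110111010100000011111100 in binary.
0o2501574304 = 0b10101000001101111100011000100 in binary.
Add column by column in base 2, right to left:
  0+0 = 0
  0+0 = 0
  1+1 = 0 carry 1
  1+0+1 = 0 carry 1
  1+0+1 = 0 carry 1
  1+0+1 = 0 carry 1
  1+1+1 = 1 carry 1
  1+1+1 = 1 carry 1
  0+0+1 = 1
  0+0 = 0
  0+0 = 0
  0+1 = 1
  0+1 = 1
  0+1 = 1
  1+1 = 0 carry 1
  0+1+1 = 0 carry 1
  1+0+1 = 0 carry 1
  0+1+1 = 0 carry 1
  1+1+1 = 1 carry 1
  1+0+1 = 0 carry 1
  1+0+1 = 0 carry 1
  0+0+1 = 1
  1+0 = 1
  1+0 = 1
  0+1 = 1
  0+0 = 0
  0+1 = 1
  1+0 = 1
  1+1 = 0 carry 1
  1+0+1 = 0 carry 1
  1+0+1 = 0 carry 1
  1+0+1 = 0 carry 1
  final carry 1

0b100001101111001000011100111000000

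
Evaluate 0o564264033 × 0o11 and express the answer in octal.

Multiply each base-8 digit by 9, carrying:
  3×9 = 27 → write 3 carry 3
  3×9+3 = 30 → write 6 carry 3
  0×9+3 = 3 → write 3
  4×9 = 36 → write 4 carry 4
  6×9+4 = 58 → write 2 carry 7
  2×9+7 = 25 → write 1 carry 3
  4×9+3 = 39 → write 7 carry 4
  6×9+4 = 58 → write 2 carry 7
  5×9+7 = 52 → write 4 carry 6
  remaining carry: 6

0o6427124363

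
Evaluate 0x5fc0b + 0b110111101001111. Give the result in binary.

0x5fc0b = 0b1011111110000001011 in binary.
Add column by column in base 2, right to left:
  1+1 = 0 carry 1
  1+1+1 = 1 carry 1
  0+1+1 = 0 carry 1
  1+1+1 = 1 carry 1
  0+0+1 = 1
  0+0 = 0
  0+1 = 1
  0+0 = 0
  0+1 = 1
  0+1 = 1
  1+1 = 0 carry 1
  1+1+1 = 1 carry 1
  1+0+1 = 0 carry 1
  1+1+1 = 1 carry 1
  1+1+1 = 1 carry 1
  1+0+1 = 0 carry 1
  1+0+1 = 0 carry 1
  0+0+1 = 1
  1+0 = 1

0b1100110101101011010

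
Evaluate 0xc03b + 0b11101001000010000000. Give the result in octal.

0xc03b = 0o140073 in octal.
0b11101001000010000000 = 0o3510200 in octal.
Add column by column in base 8, right to left:
  3+0 = 3
  7+0 = 7
  0+2 = 2
  0+0 = 0
  4+1 = 5
  1+5 = 6
  0+3 = 3

0o3650273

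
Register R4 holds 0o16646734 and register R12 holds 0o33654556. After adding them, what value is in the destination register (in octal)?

0o52523512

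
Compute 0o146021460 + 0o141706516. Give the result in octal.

0o307730176

Add column by column in base 8, right to left:
  0+6 = 6
  6+1 = 7
  4+5 = 1 carry 1
  1+6+1 = 0 carry 1
  2+0+1 = 3
  0+7 = 7
  6+1 = 7
  4+4 = 0 carry 1
  1+1+1 = 3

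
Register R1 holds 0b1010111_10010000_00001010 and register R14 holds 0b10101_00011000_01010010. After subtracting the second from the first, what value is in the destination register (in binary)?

Subtract column by column in base 2:
  0-0 → 0
  1-1 → 0
  0-0 → 0
  1-0 → 1
  0-1 → 1 (borrow)
  0-0-1 → 1 (borrow)
  0-1-1 → 0 (borrow)
  0-0-1 → 1 (borrow)
  0-0-1 → 1 (borrow)
  0-0-1 → 1 (borrow)
  0-0-1 → 1 (borrow)
  0-1-1 → 0 (borrow)
  1-1-1 → 1 (borrow)
  0-0-1 → 1 (borrow)
  0-0-1 → 1 (borrow)
  1-0-1 → 0
  1-1 → 0
  1-0 → 1
  1-1 → 0
  0-0 → 0
  1-1 → 0
  0-0 → 0
  1-0 → 1

0b10000100111011110111000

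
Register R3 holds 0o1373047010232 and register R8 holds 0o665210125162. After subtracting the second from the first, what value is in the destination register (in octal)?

Subtract column by column in base 8:
  2-2 → 0
  3-6 → 5 (borrow)
  2-1-1 → 0
  0-5 → 3 (borrow)
  1-2-1 → 6 (borrow)
  0-1-1 → 6 (borrow)
  7-0-1 → 6
  4-1 → 3
  0-2 → 6 (borrow)
  3-5-1 → 5 (borrow)
  7-6-1 → 0
  3-6 → 5 (borrow)
  1-0-1 → 0

0o505636663050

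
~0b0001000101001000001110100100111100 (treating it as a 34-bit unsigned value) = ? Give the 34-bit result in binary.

Invert each bit: 0001000101001000001110100100111100 → 1110111010110111110001011011000011.

0b1110111010110111110001011011000011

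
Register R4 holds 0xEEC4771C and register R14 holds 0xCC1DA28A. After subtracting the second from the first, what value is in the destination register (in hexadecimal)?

Subtract column by column in base 16:
  C-A → 2
  1-8 → 9 (borrow)
  7-2-1 → 4
  7-A → D (borrow)
  4-D-1 → 6 (borrow)
  C-1-1 → A
  E-C → 2
  E-C → 2

0x22A6D492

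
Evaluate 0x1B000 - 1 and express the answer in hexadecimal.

0x1AFFF

The trailing 3 digits are 0, so subtracting 1 borrows through: they become F and the next digit up decrements.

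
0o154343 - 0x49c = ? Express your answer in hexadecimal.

0xd447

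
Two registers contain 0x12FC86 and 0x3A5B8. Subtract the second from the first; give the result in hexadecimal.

0xF56CE

Subtract column by column in base 16:
  6-8 → E (borrow)
  8-B-1 → C (borrow)
  C-5-1 → 6
  F-A → 5
  2-3 → F (borrow)
  1-0-1 → 0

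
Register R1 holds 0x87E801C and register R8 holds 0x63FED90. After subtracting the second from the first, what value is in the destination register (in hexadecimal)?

Subtract column by column in base 16:
  C-0 → C
  1-9 → 8 (borrow)
  0-D-1 → 2 (borrow)
  8-E-1 → 9 (borrow)
  E-F-1 → E (borrow)
  7-3-1 → 3
  8-6 → 2

0x23E928C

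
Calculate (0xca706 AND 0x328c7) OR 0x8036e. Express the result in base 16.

0xca706 AND 0x328c7 = 0x02006.
Then OR with 0x8036e.

0x8236e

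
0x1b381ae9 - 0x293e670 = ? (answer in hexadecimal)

Subtract column by column in base 16:
  9-0 → 9
  e-7 → 7
  a-6 → 4
  1-e → 3 (borrow)
  8-3-1 → 4
  3-9 → a (borrow)
  b-2-1 → 8
  1-0 → 1

0x18a43479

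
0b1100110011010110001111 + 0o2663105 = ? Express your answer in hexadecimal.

0x3E9BD4

0b1100110011010110001111 = 0x33358F in hexadecimal.
0o2663105 = 0xB6645 in hexadecimal.
Add column by column in base 16, right to left:
  F+5 = 4 carry 1
  8+4+1 = D
  5+6 = B
  3+6 = 9
  3+B = E
  3+0 = 3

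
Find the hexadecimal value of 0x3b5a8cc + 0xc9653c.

0x47f0e08

Add column by column in base 16, right to left:
  c+c = 8 carry 1
  c+3+1 = 0 carry 1
  8+5+1 = e
  a+6 = 0 carry 1
  5+9+1 = f
  b+c = 7 carry 1
  3+0+1 = 4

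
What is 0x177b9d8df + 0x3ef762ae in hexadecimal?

0x1b6b13b8d

Add column by column in base 16, right to left:
  f+e = d carry 1
  d+a+1 = 8 carry 1
  8+2+1 = b
  d+6 = 3 carry 1
  9+7+1 = 1 carry 1
  b+f+1 = b carry 1
  7+e+1 = 6 carry 1
  7+3+1 = b
  1+0 = 1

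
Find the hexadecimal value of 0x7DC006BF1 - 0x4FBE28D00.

0x2E01DDEF1

Subtract column by column in base 16:
  1-0 → 1
  F-0 → F
  B-D → E (borrow)
  6-8-1 → D (borrow)
  0-2-1 → D (borrow)
  0-E-1 → 1 (borrow)
  C-B-1 → 0
  D-F → E (borrow)
  7-4-1 → 2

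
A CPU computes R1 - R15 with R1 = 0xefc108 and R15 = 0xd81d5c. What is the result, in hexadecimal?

Subtract column by column in base 16:
  8-c → c (borrow)
  0-5-1 → a (borrow)
  1-d-1 → 3 (borrow)
  c-1-1 → a
  f-8 → 7
  e-d → 1

0x17a3ac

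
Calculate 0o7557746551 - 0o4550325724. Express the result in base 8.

Subtract column by column in base 8:
  1-4 → 5 (borrow)
  5-2-1 → 2
  5-7 → 6 (borrow)
  6-5-1 → 0
  4-2 → 2
  7-3 → 4
  7-0 → 7
  5-5 → 0
  5-5 → 0
  7-4 → 3

0o3007420625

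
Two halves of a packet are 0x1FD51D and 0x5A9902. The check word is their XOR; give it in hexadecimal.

XOR each hex digit independently (no carries):
  1^5=4, F^A=5, D^9=4, 5^9=C, 1^0=1, D^2=F

0x454C1F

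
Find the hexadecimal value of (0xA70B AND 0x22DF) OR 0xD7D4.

0xF7DF

0xA70B AND 0x22DF = 0x220B.
Then OR with 0xD7D4.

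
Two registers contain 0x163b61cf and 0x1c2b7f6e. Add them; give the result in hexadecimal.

Add column by column in base 16, right to left:
  f+e = d carry 1
  c+6+1 = 3 carry 1
  1+f+1 = 1 carry 1
  6+7+1 = e
  b+b = 6 carry 1
  3+2+1 = 6
  6+c = 2 carry 1
  1+1+1 = 3

0x3266e13d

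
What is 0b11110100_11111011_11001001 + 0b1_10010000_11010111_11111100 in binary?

0b10100001011101001111000101

Add column by column in base 2, right to left:
  1+0 = 1
  0+0 = 0
  0+1 = 1
  1+1 = 0 carry 1
  0+1+1 = 0 carry 1
  0+1+1 = 0 carry 1
  1+1+1 = 1 carry 1
  1+1+1 = 1 carry 1
  1+1+1 = 1 carry 1
  1+1+1 = 1 carry 1
  0+1+1 = 0 carry 1
  1+0+1 = 0 carry 1
  1+1+1 = 1 carry 1
  1+0+1 = 0 carry 1
  1+1+1 = 1 carry 1
  1+1+1 = 1 carry 1
  0+0+1 = 1
  0+0 = 0
  1+0 = 1
  0+0 = 0
  1+1 = 0 carry 1
  1+0+1 = 0 carry 1
  1+0+1 = 0 carry 1
  1+1+1 = 1 carry 1
  0+1+1 = 0 carry 1
  final carry 1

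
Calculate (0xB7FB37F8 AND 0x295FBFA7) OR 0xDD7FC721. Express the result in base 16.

0xFD7FF7A1

0xB7FB37F8 AND 0x295FBFA7 = 0x215B37A0.
Then OR with 0xDD7FC721.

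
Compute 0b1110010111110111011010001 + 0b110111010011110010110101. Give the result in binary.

Add column by column in base 2, right to left:
  1+1 = 0 carry 1
  0+0+1 = 1
  0+1 = 1
  0+0 = 0
  1+1 = 0 carry 1
  0+1+1 = 0 carry 1
  1+0+1 = 0 carry 1
  1+1+1 = 1 carry 1
  0+0+1 = 1
  1+0 = 1
  1+1 = 0 carry 1
  1+1+1 = 1 carry 1
  0+1+1 = 0 carry 1
  1+1+1 = 1 carry 1
  1+0+1 = 0 carry 1
  1+0+1 = 0 carry 1
  1+1+1 = 1 carry 1
  1+0+1 = 0 carry 1
  0+1+1 = 0 carry 1
  1+1+1 = 1 carry 1
  0+1+1 = 0 carry 1
  0+0+1 = 1
  1+1 = 0 carry 1
  1+1+1 = 1 carry 1
  1+0+1 = 0 carry 1
  final carry 1

0b10101010010010101110000110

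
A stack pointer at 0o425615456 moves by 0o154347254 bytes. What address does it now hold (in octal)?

Add column by column in base 8, right to left:
  6+4 = 2 carry 1
  5+5+1 = 3 carry 1
  4+2+1 = 7
  5+7 = 4 carry 1
  1+4+1 = 6
  6+3 = 1 carry 1
  5+4+1 = 2 carry 1
  2+5+1 = 0 carry 1
  4+1+1 = 6

0o602164732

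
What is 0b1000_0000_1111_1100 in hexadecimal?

0x80FC

Group the bits into nibbles: 1000 0000 1111 1100 → 80FC.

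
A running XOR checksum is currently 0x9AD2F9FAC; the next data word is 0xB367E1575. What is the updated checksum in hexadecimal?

XOR each hex digit independently (no carries):
  9^B=2, A^3=9, D^6=B, 2^7=5, F^E=1, 9^1=8, F^5=A, A^7=D, C^5=9

0x29B518AD9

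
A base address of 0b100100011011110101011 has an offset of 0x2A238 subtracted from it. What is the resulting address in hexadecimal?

0xF9573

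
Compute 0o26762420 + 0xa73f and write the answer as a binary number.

0o26762420 = 0b10110111110010100010000 in binary.
0xa73f = 0b1010011100111111 in binary.
Add column by column in base 2, right to left:
  0+1 = 1
  0+1 = 1
  0+1 = 1
  0+1 = 1
  1+1 = 0 carry 1
  0+1+1 = 0 carry 1
  0+0+1 = 1
  0+0 = 0
  1+1 = 0 carry 1
  0+1+1 = 0 carry 1
  1+1+1 = 1 carry 1
  0+0+1 = 1
  0+0 = 0
  1+1 = 0 carry 1
  1+0+1 = 0 carry 1
  1+1+1 = 1 carry 1
  1+0+1 = 0 carry 1
  1+0+1 = 0 carry 1
  0+0+1 = 1
  1+0 = 1
  1+0 = 1
  0+0 = 0
  1+0 = 1

0b10111001000110001001111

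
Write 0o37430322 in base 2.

Each octal digit is 3 bits: 3=011 7=111 4=100 3=011 0=000 3=011 2=010 2=010.

0b11111100011000011010010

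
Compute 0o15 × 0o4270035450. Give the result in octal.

Multiply each base-8 digit by 13, carrying:
  0×13 = 0 → write 0
  5×13 = 65 → write 1 carry 8
  4×13+8 = 60 → write 4 carry 7
  5×13+7 = 72 → write 0 carry 9
  3×13+9 = 48 → write 0 carry 6
  0×13+6 = 6 → write 6
  0×13 = 0 → write 0
  7×13 = 91 → write 3 carry 11
  2×13+11 = 37 → write 5 carry 4
  4×13+4 = 56 → write 0 carry 7
  remaining carry: 7

0o70530600410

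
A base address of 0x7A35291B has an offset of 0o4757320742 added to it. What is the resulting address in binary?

0b10100001111100101100101011111101

0x7A35291B = 0b1111010001101010010100100011011 in binary.
0o4757320742 = 0b100111101111011010000111100010 in binary.
Add column by column in base 2, right to left:
  1+0 = 1
  1+1 = 0 carry 1
  0+0+1 = 1
  1+0 = 1
  1+0 = 1
  0+1 = 1
  0+1 = 1
  0+1 = 1
  1+1 = 0 carry 1
  0+0+1 = 1
  0+0 = 0
  1+0 = 1
  0+0 = 0
  1+1 = 0 carry 1
  0+0+1 = 1
  0+1 = 1
  1+1 = 0 carry 1
  0+0+1 = 1
  1+1 = 0 carry 1
  0+1+1 = 0 carry 1
  1+1+1 = 1 carry 1
  1+1+1 = 1 carry 1
  0+0+1 = 1
  0+1 = 1
  0+1 = 1
  1+1 = 0 carry 1
  0+1+1 = 0 carry 1
  1+0+1 = 0 carry 1
  1+0+1 = 0 carry 1
  1+1+1 = 1 carry 1
  1+0+1 = 0 carry 1
  final carry 1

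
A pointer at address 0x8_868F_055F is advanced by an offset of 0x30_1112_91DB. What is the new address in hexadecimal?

0x3897A1973A

Add column by column in base 16, right to left:
  F+B = A carry 1
  5+D+1 = 3 carry 1
  5+1+1 = 7
  0+9 = 9
  F+2 = 1 carry 1
  8+1+1 = A
  6+1 = 7
  8+1 = 9
  8+0 = 8
  0+3 = 3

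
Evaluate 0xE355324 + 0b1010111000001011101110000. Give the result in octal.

0o1744265224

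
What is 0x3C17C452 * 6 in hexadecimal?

Multiply each base-16 digit by 6, carrying:
  2×6 = 12 → write C
  5×6 = 30 → write E carry 1
  4×6+1 = 25 → write 9 carry 1
  C×6+1 = 73 → write 9 carry 4
  7×6+4 = 46 → write E carry 2
  1×6+2 = 8 → write 8
  C×6 = 72 → write 8 carry 4
  3×6+4 = 22 → write 6 carry 1
  remaining carry: 1

0x1688E99EC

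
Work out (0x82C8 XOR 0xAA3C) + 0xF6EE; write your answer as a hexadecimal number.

0x11FE2

First 0x82C8 XOR 0xAA3C = 0x28F4.
Add column by column in base 16, right to left:
  4+E = 2 carry 1
  F+E+1 = E carry 1
  8+6+1 = F
  2+F = 1 carry 1
  final carry 1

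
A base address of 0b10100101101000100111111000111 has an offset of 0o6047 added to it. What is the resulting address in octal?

0o2455055756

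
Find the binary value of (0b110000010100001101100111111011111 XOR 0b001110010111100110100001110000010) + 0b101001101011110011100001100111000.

0b1100111101111011110100111110010101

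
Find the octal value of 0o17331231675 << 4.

0o366624635720

4 bits is not a whole number of base-8 digits; in binary: 1111011011001010011001110111101 << 4 = 11110110110010100110011101111010000.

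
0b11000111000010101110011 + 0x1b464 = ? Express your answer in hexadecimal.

0x6539d7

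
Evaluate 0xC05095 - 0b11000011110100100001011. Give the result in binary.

0b10111100110011110001010

0xC05095 = 0b110000000101000010010101 in binary.
Subtract column by column in base 2:
  1-1 → 0
  0-1 → 1 (borrow)
  1-0-1 → 0
  0-1 → 1 (borrow)
  1-0-1 → 0
  0-0 → 0
  0-0 → 0
  1-0 → 1
  0-1 → 1 (borrow)
  0-0-1 → 1 (borrow)
  0-0-1 → 1 (borrow)
  0-1-1 → 0 (borrow)
  1-0-1 → 0
  0-1 → 1 (borrow)
  1-1-1 → 1 (borrow)
  0-1-1 → 0 (borrow)
  0-1-1 → 0 (borrow)
  0-0-1 → 1 (borrow)
  0-0-1 → 1 (borrow)
  0-0-1 → 1 (borrow)
  0-0-1 → 1 (borrow)
  0-1-1 → 0 (borrow)
  1-1-1 → 1 (borrow)
  1-0-1 → 0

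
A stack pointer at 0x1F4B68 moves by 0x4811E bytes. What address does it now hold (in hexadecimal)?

Add column by column in base 16, right to left:
  8+E = 6 carry 1
  6+1+1 = 8
  B+1 = C
  4+8 = C
  F+4 = 3 carry 1
  1+0+1 = 2

0x23CC86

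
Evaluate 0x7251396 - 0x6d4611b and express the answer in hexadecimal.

Subtract column by column in base 16:
  6-b → b (borrow)
  9-1-1 → 7
  3-1 → 2
  1-6 → b (borrow)
  5-4-1 → 0
  2-d → 5 (borrow)
  7-6-1 → 0

0x50b27b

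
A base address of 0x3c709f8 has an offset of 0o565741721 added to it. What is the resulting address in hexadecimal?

0o565741721 = 0x5d7c3d1 in hexadecimal.
Add column by column in base 16, right to left:
  8+1 = 9
  f+d = c carry 1
  9+3+1 = d
  0+c = c
  7+7 = e
  c+d = 9 carry 1
  3+5+1 = 9

0x99ecdc9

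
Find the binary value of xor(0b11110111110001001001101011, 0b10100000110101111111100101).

0b01010111000100110110001110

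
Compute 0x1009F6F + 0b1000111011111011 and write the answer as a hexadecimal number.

0b1000111011111011 = 0x8EFB in hexadecimal.
Add column by column in base 16, right to left:
  F+B = A carry 1
  6+F+1 = 6 carry 1
  F+E+1 = E carry 1
  9+8+1 = 2 carry 1
  0+0+1 = 1
  0+0 = 0
  1+0 = 1

0x1012E6A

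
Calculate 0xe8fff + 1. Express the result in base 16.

The trailing 3 digits are F (max in base 16), so adding 1 cascades: they roll to 0 and the next digit up increments.

0xe9000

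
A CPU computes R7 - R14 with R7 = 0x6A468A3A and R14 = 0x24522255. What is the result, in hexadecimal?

0x45F467E5

Subtract column by column in base 16:
  A-5 → 5
  3-5 → E (borrow)
  A-2-1 → 7
  8-2 → 6
  6-2 → 4
  4-5 → F (borrow)
  A-4-1 → 5
  6-2 → 4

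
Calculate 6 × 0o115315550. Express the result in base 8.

Multiply each base-8 digit by 6, carrying:
  0×6 = 0 → write 0
  5×6 = 30 → write 6 carry 3
  5×6+3 = 33 → write 1 carry 4
  5×6+4 = 34 → write 2 carry 4
  1×6+4 = 10 → write 2 carry 1
  3×6+1 = 19 → write 3 carry 2
  5×6+2 = 32 → write 0 carry 4
  1×6+4 = 10 → write 2 carry 1
  1×6+1 = 7 → write 7

0o720322160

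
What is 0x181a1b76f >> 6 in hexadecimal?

6 bits is not a whole number of base-16 digits; in binary: 110000001101000011011011101101111 >> 6 = 110000001101000011011011101.

0x60686dd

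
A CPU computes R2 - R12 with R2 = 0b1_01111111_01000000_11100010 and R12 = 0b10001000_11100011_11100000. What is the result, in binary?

Subtract column by column in base 2:
  0-0 → 0
  1-0 → 1
  0-0 → 0
  0-0 → 0
  0-0 → 0
  1-1 → 0
  1-1 → 0
  1-1 → 0
  0-1 → 1 (borrow)
  0-1-1 → 0 (borrow)
  0-0-1 → 1 (borrow)
  0-0-1 → 1 (borrow)
  0-0-1 → 1 (borrow)
  0-1-1 → 0 (borrow)
  1-1-1 → 1 (borrow)
  0-1-1 → 0 (borrow)
  1-0-1 → 0
  1-0 → 1
  1-0 → 1
  1-1 → 0
  1-0 → 1
  1-0 → 1
  1-0 → 1
  0-1 → 1 (borrow)
  1-0-1 → 0

0b111101100101110100000010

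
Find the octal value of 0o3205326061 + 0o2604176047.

Add column by column in base 8, right to left:
  1+7 = 0 carry 1
  6+4+1 = 3 carry 1
  0+0+1 = 1
  6+6 = 4 carry 1
  2+7+1 = 2 carry 1
  3+1+1 = 5
  5+4 = 1 carry 1
  0+0+1 = 1
  2+6 = 0 carry 1
  3+2+1 = 6

0o6011524130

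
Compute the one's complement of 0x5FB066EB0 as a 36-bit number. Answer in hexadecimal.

Each hex digit d becomes F−d:
  5→A, F→0, B→4, 0→F, 6→9, 6→9, E→1, B→4, 0→F

0xA04F9914F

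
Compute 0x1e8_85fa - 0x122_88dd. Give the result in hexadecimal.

0xc5fd1d

Subtract column by column in base 16:
  a-d → d (borrow)
  f-d-1 → 1
  5-8 → d (borrow)
  8-8-1 → f (borrow)
  8-2-1 → 5
  e-2 → c
  1-1 → 0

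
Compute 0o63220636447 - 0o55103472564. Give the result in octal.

0o6115143663

Subtract column by column in base 8:
  7-4 → 3
  4-6 → 6 (borrow)
  4-5-1 → 6 (borrow)
  6-2-1 → 3
  3-7 → 4 (borrow)
  6-4-1 → 1
  0-3 → 5 (borrow)
  2-0-1 → 1
  2-1 → 1
  3-5 → 6 (borrow)
  6-5-1 → 0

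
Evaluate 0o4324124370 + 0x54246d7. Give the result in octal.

0x54246d7 = 0o520443327 in octal.
Add column by column in base 8, right to left:
  0+7 = 7
  7+2 = 1 carry 1
  3+3+1 = 7
  4+3 = 7
  2+4 = 6
  1+4 = 5
  4+0 = 4
  2+2 = 4
  3+5 = 0 carry 1
  4+0+1 = 5

0o5044567717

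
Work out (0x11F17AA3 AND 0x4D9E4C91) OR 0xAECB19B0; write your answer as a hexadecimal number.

0xAFDB59B1

0x11F17AA3 AND 0x4D9E4C91 = 0x01904881.
Then OR with 0xAECB19B0.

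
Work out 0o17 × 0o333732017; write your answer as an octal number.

0o6342706341

Multiply each base-8 digit by 15, carrying:
  7×15 = 105 → write 1 carry 13
  1×15+13 = 28 → write 4 carry 3
  0×15+3 = 3 → write 3
  2×15 = 30 → write 6 carry 3
  3×15+3 = 48 → write 0 carry 6
  7×15+6 = 111 → write 7 carry 13
  3×15+13 = 58 → write 2 carry 7
  3×15+7 = 52 → write 4 carry 6
  3×15+6 = 51 → write 3 carry 6
  remaining carry: 6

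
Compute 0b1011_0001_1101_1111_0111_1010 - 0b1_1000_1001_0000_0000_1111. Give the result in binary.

0b100110010100111101101011

Subtract column by column in base 2:
  0-1 → 1 (borrow)
  1-1-1 → 1 (borrow)
  0-1-1 → 0 (borrow)
  1-1-1 → 1 (borrow)
  1-0-1 → 0
  1-0 → 1
  1-0 → 1
  0-0 → 0
  1-0 → 1
  1-0 → 1
  1-0 → 1
  1-0 → 1
  1-1 → 0
  0-0 → 0
  1-0 → 1
  1-1 → 0
  1-0 → 1
  0-0 → 0
  0-0 → 0
  0-1 → 1 (borrow)
  1-1-1 → 1 (borrow)
  1-0-1 → 0
  0-0 → 0
  1-0 → 1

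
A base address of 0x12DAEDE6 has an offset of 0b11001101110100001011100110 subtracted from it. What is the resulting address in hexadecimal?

0b11001101110100001011100110 = 0x33742E6 in hexadecimal.
Subtract column by column in base 16:
  6-6 → 0
  E-E → 0
  D-2 → B
  E-4 → A
  A-7 → 3
  D-3 → A
  2-3 → F (borrow)
  1-0-1 → 0

0xFA3AB00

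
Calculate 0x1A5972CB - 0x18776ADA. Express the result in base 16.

0x1E207F1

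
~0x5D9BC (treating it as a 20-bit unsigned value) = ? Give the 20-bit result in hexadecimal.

0xA2643

Each hex digit d becomes F−d:
  5→A, D→2, 9→6, B→4, C→3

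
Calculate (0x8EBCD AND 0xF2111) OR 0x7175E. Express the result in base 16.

0x8EBCD AND 0xF2111 = 0x82101.
Then OR with 0x7175E.

0xF375F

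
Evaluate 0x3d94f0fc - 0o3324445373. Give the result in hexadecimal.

0x2242a601

0o3324445373 = 0x1b524afb in hexadecimal.
Subtract column by column in base 16:
  c-b → 1
  f-f → 0
  0-a → 6 (borrow)
  f-4-1 → a
  4-2 → 2
  9-5 → 4
  d-b → 2
  3-1 → 2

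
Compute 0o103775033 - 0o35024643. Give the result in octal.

0o46750170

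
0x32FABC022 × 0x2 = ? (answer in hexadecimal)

0x65F578044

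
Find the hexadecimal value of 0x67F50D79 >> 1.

0x33FA86BC

1 bits is not a whole number of base-16 digits; in binary: 1100111111101010000110101111001 >> 1 = 110011111110101000011010111100.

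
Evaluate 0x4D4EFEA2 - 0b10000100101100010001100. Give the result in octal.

0o11503123026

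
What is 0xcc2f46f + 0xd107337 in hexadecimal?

0x19d367a6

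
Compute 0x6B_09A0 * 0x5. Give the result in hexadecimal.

0x2173020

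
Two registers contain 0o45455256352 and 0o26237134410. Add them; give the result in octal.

0o73714412762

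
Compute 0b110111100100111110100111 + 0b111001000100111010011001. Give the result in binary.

Add column by column in base 2, right to left:
  1+1 = 0 carry 1
  1+0+1 = 0 carry 1
  1+0+1 = 0 carry 1
  0+1+1 = 0 carry 1
  0+1+1 = 0 carry 1
  1+0+1 = 0 carry 1
  0+0+1 = 1
  1+1 = 0 carry 1
  1+0+1 = 0 carry 1
  1+1+1 = 1 carry 1
  1+1+1 = 1 carry 1
  1+1+1 = 1 carry 1
  0+0+1 = 1
  0+0 = 0
  1+1 = 0 carry 1
  0+0+1 = 1
  0+0 = 0
  1+0 = 1
  1+1 = 0 carry 1
  1+0+1 = 0 carry 1
  1+0+1 = 0 carry 1
  0+1+1 = 0 carry 1
  1+1+1 = 1 carry 1
  1+1+1 = 1 carry 1
  final carry 1

0b1110000101001111001000000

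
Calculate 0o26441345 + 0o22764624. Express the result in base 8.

0o51426171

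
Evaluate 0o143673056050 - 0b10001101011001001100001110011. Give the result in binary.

0o143673056050 = 0b1100011110111011000101110000101000 in binary.
Subtract column by column in base 2:
  0-1 → 1 (borrow)
  0-1-1 → 0 (borrow)
  0-0-1 → 1 (borrow)
  1-0-1 → 0
  0-1 → 1 (borrow)
  1-1-1 → 1 (borrow)
  0-1-1 → 0 (borrow)
  0-0-1 → 1 (borrow)
  0-0-1 → 1 (borrow)
  0-0-1 → 1 (borrow)
  1-0-1 → 0
  1-1 → 0
  1-1 → 0
  0-0 → 0
  1-0 → 1
  0-1 → 1 (borrow)
  0-0-1 → 1 (borrow)
  0-0-1 → 1 (borrow)
  1-1-1 → 1 (borrow)
  1-1-1 → 1 (borrow)
  0-0-1 → 1 (borrow)
  1-1-1 → 1 (borrow)
  1-0-1 → 0
  1-1 → 0
  0-1 → 1 (borrow)
  1-0-1 → 0
  1-0 → 1
  1-0 → 1
  1-1 → 0
  0-0 → 0
  0-0 → 0
  0-0 → 0
  1-0 → 1
  1-0 → 1

0b1100001101001111111100001110110101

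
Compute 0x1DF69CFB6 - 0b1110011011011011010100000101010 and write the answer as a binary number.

0b101101011111111000010011110001100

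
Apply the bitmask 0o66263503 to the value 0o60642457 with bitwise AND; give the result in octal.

0o60242403

AND each oct digit independently (no carries):
  6&6=6, 0&6=0, 6&2=2, 4&6=4, 2&3=2, 4&5=4, 5&0=0, 7&3=3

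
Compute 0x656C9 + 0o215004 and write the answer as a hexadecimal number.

0x770CD

0o215004 = 0x11A04 in hexadecimal.
Add column by column in base 16, right to left:
  9+4 = D
  C+0 = C
  6+A = 0 carry 1
  5+1+1 = 7
  6+1 = 7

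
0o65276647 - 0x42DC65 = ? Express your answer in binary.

0b100100101010000101000010

0o65276647 = 0b110101010111110110100111 in binary.
0x42DC65 = 0b10000101101110001100101 in binary.
Subtract column by column in base 2:
  1-1 → 0
  1-0 → 1
  1-1 → 0
  0-0 → 0
  0-0 → 0
  1-1 → 0
  0-1 → 1 (borrow)
  1-0-1 → 0
  1-0 → 1
  0-0 → 0
  1-1 → 0
  1-1 → 0
  1-1 → 0
  1-0 → 1
  1-1 → 0
  0-1 → 1 (borrow)
  1-0-1 → 0
  0-1 → 1 (borrow)
  1-0-1 → 0
  0-0 → 0
  1-0 → 1
  0-0 → 0
  1-1 → 0
  1-0 → 1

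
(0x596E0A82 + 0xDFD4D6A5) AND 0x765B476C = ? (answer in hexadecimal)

0x30424124

Add column by column in base 16, right to left:
  2+5 = 7
  8+A = 2 carry 1
  A+6+1 = 1 carry 1
  0+D+1 = E
  E+4 = 2 carry 1
  6+D+1 = 4 carry 1
  9+F+1 = 9 carry 1
  5+D+1 = 3 carry 1
  final carry 1
Sum = 0x13942E127; now AND with 0x765B476C:
  1&0=0, 3&7=3, 9&6=0, 4&5=4, 2&B=2, E&4=4, 1&7=1, 2&6=2, 7&C=4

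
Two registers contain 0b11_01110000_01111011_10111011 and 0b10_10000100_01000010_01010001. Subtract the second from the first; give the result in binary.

0b111011000011100101101010

Subtract column by column in base 2:
  1-1 → 0
  1-0 → 1
  0-0 → 0
  1-0 → 1
  1-1 → 0
  1-0 → 1
  0-1 → 1 (borrow)
  1-0-1 → 0
  1-0 → 1
  1-1 → 0
  0-0 → 0
  1-0 → 1
  1-0 → 1
  1-0 → 1
  1-1 → 0
  0-0 → 0
  0-0 → 0
  0-0 → 0
  0-1 → 1 (borrow)
  0-0-1 → 1 (borrow)
  1-0-1 → 0
  1-0 → 1
  1-0 → 1
  0-1 → 1 (borrow)
  1-0-1 → 0
  1-1 → 0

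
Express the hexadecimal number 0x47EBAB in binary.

0b10001111110101110101011

Expand each hex digit to 4 bits: 4=0100 7=0111 E=1110 B=1011 A=1010 B=1011.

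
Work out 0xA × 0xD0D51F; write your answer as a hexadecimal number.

0x8285336

Multiply each base-16 digit by 10, carrying:
  F×10 = 150 → write 6 carry 9
  1×10+9 = 19 → write 3 carry 1
  5×10+1 = 51 → write 3 carry 3
  D×10+3 = 133 → write 5 carry 8
  0×10+8 = 8 → write 8
  D×10 = 130 → write 2 carry 8
  remaining carry: 8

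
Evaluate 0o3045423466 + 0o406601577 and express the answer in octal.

0o3454225265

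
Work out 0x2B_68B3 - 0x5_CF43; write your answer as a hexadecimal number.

0x259970

Subtract column by column in base 16:
  3-3 → 0
  B-4 → 7
  8-F → 9 (borrow)
  6-C-1 → 9 (borrow)
  B-5-1 → 5
  2-0 → 2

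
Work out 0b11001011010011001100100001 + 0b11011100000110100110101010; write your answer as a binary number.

0b110100111011001110011001011

Add column by column in base 2, right to left:
  1+0 = 1
  0+1 = 1
  0+0 = 0
  0+1 = 1
  0+0 = 0
  1+1 = 0 carry 1
  0+0+1 = 1
  0+1 = 1
  1+1 = 0 carry 1
  1+0+1 = 0 carry 1
  0+0+1 = 1
  0+1 = 1
  1+0 = 1
  1+1 = 0 carry 1
  0+1+1 = 0 carry 1
  0+0+1 = 1
  1+0 = 1
  0+0 = 0
  1+0 = 1
  1+0 = 1
  0+1 = 1
  1+1 = 0 carry 1
  0+1+1 = 0 carry 1
  0+0+1 = 1
  1+1 = 0 carry 1
  1+1+1 = 1 carry 1
  final carry 1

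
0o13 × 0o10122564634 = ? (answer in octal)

0o131616004664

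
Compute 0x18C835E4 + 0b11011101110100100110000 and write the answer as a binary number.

0b11001001101110001111100010100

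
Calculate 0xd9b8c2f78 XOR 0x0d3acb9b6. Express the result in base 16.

0xd482096ce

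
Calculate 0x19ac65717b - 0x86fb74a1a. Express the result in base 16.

Subtract column by column in base 16:
  b-a → 1
  7-1 → 6
  1-a → 7 (borrow)
  7-4-1 → 2
  5-7 → e (borrow)
  6-b-1 → a (borrow)
  c-f-1 → c (borrow)
  a-6-1 → 3
  9-8 → 1
  1-0 → 1

0x113cae2761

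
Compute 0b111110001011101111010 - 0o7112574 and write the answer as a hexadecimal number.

0b111110001011101111010 = 0x1F177A in hexadecimal.
0o7112574 = 0x1C957C in hexadecimal.
Subtract column by column in base 16:
  A-C → E (borrow)
  7-7-1 → F (borrow)
  7-5-1 → 1
  1-9 → 8 (borrow)
  F-C-1 → 2
  1-1 → 0

0x281FE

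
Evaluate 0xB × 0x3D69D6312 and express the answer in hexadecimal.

0x2A38C341C6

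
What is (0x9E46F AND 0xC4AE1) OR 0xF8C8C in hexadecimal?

0xFCCED

0x9E46F AND 0xC4AE1 = 0x84061.
Then OR with 0xF8C8C.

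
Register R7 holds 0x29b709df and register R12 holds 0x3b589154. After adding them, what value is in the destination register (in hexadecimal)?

0x650f9b33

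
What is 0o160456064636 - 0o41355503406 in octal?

Subtract column by column in base 8:
  6-6 → 0
  3-0 → 3
  6-4 → 2
  4-3 → 1
  6-0 → 6
  0-5 → 3 (borrow)
  6-5-1 → 0
  5-5 → 0
  4-3 → 1
  0-1 → 7 (borrow)
  6-4-1 → 1
  1-0 → 1

0o117100361230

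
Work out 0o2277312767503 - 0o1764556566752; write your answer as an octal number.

Subtract column by column in base 8:
  3-2 → 1
  0-5 → 3 (borrow)
  5-7-1 → 5 (borrow)
  7-6-1 → 0
  6-6 → 0
  7-5 → 2
  2-6 → 4 (borrow)
  1-5-1 → 3 (borrow)
  3-5-1 → 5 (borrow)
  7-4-1 → 2
  7-6 → 1
  2-7 → 3 (borrow)
  2-1-1 → 0

0o312534200531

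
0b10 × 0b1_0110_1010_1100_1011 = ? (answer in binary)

Multiply each base-2 digit by 2, carrying:
  1×2 = 2 → write 0 carry 1
  1×2+1 = 3 → write 1 carry 1
  0×2+1 = 1 → write 1
  1×2 = 2 → write 0 carry 1
  0×2+1 = 1 → write 1
  0×2 = 0 → write 0
  1×2 = 2 → write 0 carry 1
  1×2+1 = 3 → write 1 carry 1
  0×2+1 = 1 → write 1
  1×2 = 2 → write 0 carry 1
  0×2+1 = 1 → write 1
  1×2 = 2 → write 0 carry 1
  0×2+1 = 1 → write 1
  1×2 = 2 → write 0 carry 1
  1×2+1 = 3 → write 1 carry 1
  0×2+1 = 1 → write 1
  1×2 = 2 → write 0 carry 1
  remaining carry: 1

0b101101010110010110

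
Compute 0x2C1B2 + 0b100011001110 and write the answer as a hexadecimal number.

0x2CA80

0b100011001110 = 0x8CE in hexadecimal.
Add column by column in base 16, right to left:
  2+E = 0 carry 1
  B+C+1 = 8 carry 1
  1+8+1 = A
  C+0 = C
  2+0 = 2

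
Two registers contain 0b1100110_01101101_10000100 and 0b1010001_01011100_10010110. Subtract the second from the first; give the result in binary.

Subtract column by column in base 2:
  0-0 → 0
  0-1 → 1 (borrow)
  1-1-1 → 1 (borrow)
  0-0-1 → 1 (borrow)
  0-1-1 → 0 (borrow)
  0-0-1 → 1 (borrow)
  0-0-1 → 1 (borrow)
  1-1-1 → 1 (borrow)
  1-0-1 → 0
  0-0 → 0
  1-1 → 0
  1-1 → 0
  0-1 → 1 (borrow)
  1-0-1 → 0
  1-1 → 0
  0-0 → 0
  0-1 → 1 (borrow)
  1-0-1 → 0
  1-0 → 1
  0-0 → 0
  0-1 → 1 (borrow)
  1-0-1 → 0
  1-1 → 0

0b101010001000011101110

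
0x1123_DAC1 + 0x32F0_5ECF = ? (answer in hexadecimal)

0x44143990

Add column by column in base 16, right to left:
  1+F = 0 carry 1
  C+C+1 = 9 carry 1
  A+E+1 = 9 carry 1
  D+5+1 = 3 carry 1
  3+0+1 = 4
  2+F = 1 carry 1
  1+2+1 = 4
  1+3 = 4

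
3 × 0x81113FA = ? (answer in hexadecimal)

0x18333BEE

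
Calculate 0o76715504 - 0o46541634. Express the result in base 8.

Subtract column by column in base 8:
  4-4 → 0
  0-3 → 5 (borrow)
  5-6-1 → 6 (borrow)
  5-1-1 → 3
  1-4 → 5 (borrow)
  7-5-1 → 1
  6-6 → 0
  7-4 → 3

0o30153650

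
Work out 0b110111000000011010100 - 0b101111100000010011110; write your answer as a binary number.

Subtract column by column in base 2:
  0-0 → 0
  0-1 → 1 (borrow)
  1-1-1 → 1 (borrow)
  0-1-1 → 0 (borrow)
  1-1-1 → 1 (borrow)
  0-0-1 → 1 (borrow)
  1-0-1 → 0
  1-1 → 0
  0-0 → 0
  0-0 → 0
  0-0 → 0
  0-0 → 0
  0-0 → 0
  0-0 → 0
  0-1 → 1 (borrow)
  1-1-1 → 1 (borrow)
  1-1-1 → 1 (borrow)
  1-1-1 → 1 (borrow)
  0-1-1 → 0 (borrow)
  1-0-1 → 0
  1-1 → 0

0b111100000000110110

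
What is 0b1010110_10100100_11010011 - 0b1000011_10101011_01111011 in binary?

Subtract column by column in base 2:
  1-1 → 0
  1-1 → 0
  0-0 → 0
  0-1 → 1 (borrow)
  1-1-1 → 1 (borrow)
  0-1-1 → 0 (borrow)
  1-1-1 → 1 (borrow)
  1-0-1 → 0
  0-1 → 1 (borrow)
  0-1-1 → 0 (borrow)
  1-0-1 → 0
  0-1 → 1 (borrow)
  0-0-1 → 1 (borrow)
  1-1-1 → 1 (borrow)
  0-0-1 → 1 (borrow)
  1-1-1 → 1 (borrow)
  0-1-1 → 0 (borrow)
  1-1-1 → 1 (borrow)
  1-0-1 → 0
  0-0 → 0
  1-0 → 1
  0-0 → 0
  1-1 → 0

0b100101111100101011000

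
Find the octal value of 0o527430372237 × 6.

0o4015222735672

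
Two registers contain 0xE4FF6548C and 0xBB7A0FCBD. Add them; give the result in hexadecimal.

0x1A07975149

Add column by column in base 16, right to left:
  C+D = 9 carry 1
  8+B+1 = 4 carry 1
  4+C+1 = 1 carry 1
  5+F+1 = 5 carry 1
  6+0+1 = 7
  F+A = 9 carry 1
  F+7+1 = 7 carry 1
  4+B+1 = 0 carry 1
  E+B+1 = A carry 1
  final carry 1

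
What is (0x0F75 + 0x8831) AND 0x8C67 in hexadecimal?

Add column by column in base 16, right to left:
  5+1 = 6
  7+3 = A
  F+8 = 7 carry 1
  0+8+1 = 9
Sum = 0x97A6; now AND with 0x8C67:
  9&8=8, 7&C=4, A&6=2, 6&7=6

0x8426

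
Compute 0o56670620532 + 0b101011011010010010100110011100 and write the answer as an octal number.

0b101011011010010010100110011100 = 0o5332224634 in octal.
Add column by column in base 8, right to left:
  2+4 = 6
  3+3 = 6
  5+6 = 3 carry 1
  0+4+1 = 5
  2+2 = 4
  6+2 = 0 carry 1
  0+2+1 = 3
  7+3 = 2 carry 1
  6+3+1 = 2 carry 1
  6+5+1 = 4 carry 1
  5+0+1 = 6

0o64223045366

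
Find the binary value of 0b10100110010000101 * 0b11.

Multiply each base-2 digit by 3, carrying:
  1×3 = 3 → write 1 carry 1
  0×3+1 = 1 → write 1
  1×3 = 3 → write 1 carry 1
  0×3+1 = 1 → write 1
  0×3 = 0 → write 0
  0×3 = 0 → write 0
  0×3 = 0 → write 0
  1×3 = 3 → write 1 carry 1
  0×3+1 = 1 → write 1
  0×3 = 0 → write 0
  1×3 = 3 → write 1 carry 1
  1×3+1 = 4 → write 0 carry 2
  0×3+2 = 2 → write 0 carry 1
  0×3+1 = 1 → write 1
  1×3 = 3 → write 1 carry 1
  0×3+1 = 1 → write 1
  1×3 = 3 → write 1 carry 1
  remaining carry: 1

0b111110010110001111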